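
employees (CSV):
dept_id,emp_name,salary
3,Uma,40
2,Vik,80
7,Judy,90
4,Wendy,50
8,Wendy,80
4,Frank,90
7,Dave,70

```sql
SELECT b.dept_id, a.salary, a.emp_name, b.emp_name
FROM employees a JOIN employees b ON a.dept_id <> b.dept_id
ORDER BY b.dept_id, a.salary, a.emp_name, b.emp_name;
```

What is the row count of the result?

38

INNER JOIN keeps only pairs where the ON condition holds.
Matching on a.dept_id <> b.dept_id.
- a row (dept_id=3): matches 6 b row(s) → 6 output row(s).
- a row (dept_id=2): matches 6 b row(s) → 6 output row(s).
- a row (dept_id=7): matches 5 b row(s) → 5 output row(s).
- a row (dept_id=4): matches 5 b row(s) → 5 output row(s).
- a row (dept_id=8): matches 6 b row(s) → 6 output row(s).
- a row (dept_id=4): matches 5 b row(s) → 5 output row(s).
- a row (dept_id=7): matches 5 b row(s) → 5 output row(s).
Total: 38 rows.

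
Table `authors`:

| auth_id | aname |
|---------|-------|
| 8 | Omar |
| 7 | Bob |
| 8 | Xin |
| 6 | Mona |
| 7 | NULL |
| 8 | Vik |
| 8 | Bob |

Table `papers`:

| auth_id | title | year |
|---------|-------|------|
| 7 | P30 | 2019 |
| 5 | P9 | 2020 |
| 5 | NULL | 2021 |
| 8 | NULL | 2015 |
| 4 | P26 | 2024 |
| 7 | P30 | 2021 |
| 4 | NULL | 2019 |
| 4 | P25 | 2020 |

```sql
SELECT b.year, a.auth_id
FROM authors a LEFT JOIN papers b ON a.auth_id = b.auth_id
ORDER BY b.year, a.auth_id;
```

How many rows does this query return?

LEFT JOIN keeps every row from `authors`; unmatched rows get NULL for `papers`'s columns.
Matching on a.auth_id = b.auth_id.
- a[0] auth_id=8 → 1 match(es) in b → 1 row(s).
- a[1] auth_id=7 → 2 match(es) in b → 2 row(s).
- a[2] auth_id=8 → 1 match(es) in b → 1 row(s).
- a[3] auth_id=6 → no match; kept with NULLs on the b side.
- a[4] auth_id=7 → 2 match(es) in b → 2 row(s).
- a[5] auth_id=8 → 1 match(es) in b → 1 row(s).
- a[6] auth_id=8 → 1 match(es) in b → 1 row(s).
Total: 8 matched + 1 padded = 9 rows.

9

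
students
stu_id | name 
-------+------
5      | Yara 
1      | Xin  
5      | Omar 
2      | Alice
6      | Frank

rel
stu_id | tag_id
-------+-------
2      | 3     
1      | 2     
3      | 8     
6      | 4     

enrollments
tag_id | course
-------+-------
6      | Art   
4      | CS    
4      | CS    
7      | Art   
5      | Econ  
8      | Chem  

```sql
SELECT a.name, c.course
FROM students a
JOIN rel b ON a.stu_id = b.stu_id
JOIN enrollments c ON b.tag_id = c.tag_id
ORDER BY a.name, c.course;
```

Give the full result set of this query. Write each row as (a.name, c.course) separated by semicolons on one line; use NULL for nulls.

Evaluate left to right. First `students a INNER JOIN rel b` on stu_id: 3 row(s).
Then INNER JOIN `enrollments c` on tag_id: keep only rows whose b.tag_id appears in c.

(Frank, CS); (Frank, CS)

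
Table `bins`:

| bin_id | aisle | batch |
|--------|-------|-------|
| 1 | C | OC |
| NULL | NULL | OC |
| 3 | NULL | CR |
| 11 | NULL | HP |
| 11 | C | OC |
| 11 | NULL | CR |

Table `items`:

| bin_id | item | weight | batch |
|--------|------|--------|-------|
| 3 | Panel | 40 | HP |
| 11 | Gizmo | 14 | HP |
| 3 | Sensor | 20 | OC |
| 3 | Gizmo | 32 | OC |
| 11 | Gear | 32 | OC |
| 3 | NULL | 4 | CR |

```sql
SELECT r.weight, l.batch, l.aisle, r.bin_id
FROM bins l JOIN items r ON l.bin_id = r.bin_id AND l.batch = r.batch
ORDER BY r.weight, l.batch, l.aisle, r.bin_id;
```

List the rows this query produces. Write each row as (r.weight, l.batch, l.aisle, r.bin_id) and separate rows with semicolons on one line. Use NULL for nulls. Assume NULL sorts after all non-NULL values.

INNER JOIN keeps only pairs where the ON condition holds.
Matching on l.bin_id = r.bin_id AND l.batch = r.batch. A NULL in a compared column never satisfies the condition.
Matched pairs: 3.

(4, CR, NULL, 3); (14, HP, NULL, 11); (32, OC, C, 11)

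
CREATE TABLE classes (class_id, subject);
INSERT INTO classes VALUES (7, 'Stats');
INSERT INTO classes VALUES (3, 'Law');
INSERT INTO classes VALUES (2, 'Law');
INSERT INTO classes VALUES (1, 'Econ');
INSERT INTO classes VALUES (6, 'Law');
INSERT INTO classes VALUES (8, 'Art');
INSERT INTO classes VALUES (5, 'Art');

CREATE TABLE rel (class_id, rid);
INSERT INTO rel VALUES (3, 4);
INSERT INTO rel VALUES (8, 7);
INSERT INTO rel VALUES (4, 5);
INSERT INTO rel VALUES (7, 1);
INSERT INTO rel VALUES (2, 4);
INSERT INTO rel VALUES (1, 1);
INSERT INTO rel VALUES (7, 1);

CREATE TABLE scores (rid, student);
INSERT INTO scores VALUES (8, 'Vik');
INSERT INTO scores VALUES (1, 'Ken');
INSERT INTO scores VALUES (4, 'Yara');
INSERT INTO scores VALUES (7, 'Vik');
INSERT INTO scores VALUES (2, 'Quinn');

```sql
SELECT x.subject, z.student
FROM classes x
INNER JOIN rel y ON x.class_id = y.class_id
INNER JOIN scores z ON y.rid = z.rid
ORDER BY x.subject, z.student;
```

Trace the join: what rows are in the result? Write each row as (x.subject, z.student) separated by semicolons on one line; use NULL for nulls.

Joins associate left-to-right: classes INNER JOIN rel on class_id gives 6 intermediate row(s).
Then INNER JOIN `scores z` on rid: keep only rows whose y.rid appears in z.

(Art, Vik); (Econ, Ken); (Law, Yara); (Law, Yara); (Stats, Ken); (Stats, Ken)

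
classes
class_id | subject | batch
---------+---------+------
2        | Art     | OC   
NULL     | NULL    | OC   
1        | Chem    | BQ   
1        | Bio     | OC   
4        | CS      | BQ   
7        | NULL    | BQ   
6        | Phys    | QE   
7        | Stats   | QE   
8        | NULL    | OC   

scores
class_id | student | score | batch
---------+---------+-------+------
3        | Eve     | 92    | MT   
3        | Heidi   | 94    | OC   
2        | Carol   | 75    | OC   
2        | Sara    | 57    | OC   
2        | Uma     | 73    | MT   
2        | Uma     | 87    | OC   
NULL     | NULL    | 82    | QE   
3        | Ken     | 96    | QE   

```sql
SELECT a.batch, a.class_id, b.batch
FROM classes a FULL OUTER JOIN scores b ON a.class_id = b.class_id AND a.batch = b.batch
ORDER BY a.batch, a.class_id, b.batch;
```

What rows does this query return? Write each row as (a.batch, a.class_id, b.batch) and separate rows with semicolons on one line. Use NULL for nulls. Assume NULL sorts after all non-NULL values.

(BQ, 1, NULL); (BQ, 4, NULL); (BQ, 7, NULL); (OC, 1, NULL); (OC, 2, OC); (OC, 2, OC); (OC, 2, OC); (OC, 8, NULL); (OC, NULL, NULL); (QE, 6, NULL); (QE, 7, NULL); (NULL, NULL, MT); (NULL, NULL, MT); (NULL, NULL, OC); (NULL, NULL, QE); (NULL, NULL, QE)

FULL OUTER JOIN keeps every row from both sides; unmatched rows get NULL for the other side's columns.
Matching on a.class_id = b.class_id AND a.batch = b.batch. A NULL in a compared column never satisfies the condition.
- class_id=2, batch=OC: 3 matching b row(s), so 3 row(s) emitted.
- class_id=NULL, batch=OC: no b row matches, row kept with b columns NULL.
- class_id=1, batch=BQ: no b row matches, row kept with b columns NULL.
- class_id=1, batch=OC: no b row matches, row kept with b columns NULL.
- class_id=4, batch=BQ: no b row matches, row kept with b columns NULL.
- class_id=7, batch=BQ: no b row matches, row kept with b columns NULL.
- class_id=6, batch=QE: no b row matches, row kept with b columns NULL.
- class_id=7, batch=QE: no b row matches, row kept with b columns NULL.
- class_id=8, batch=OC: no b row matches, row kept with b columns NULL.
- 5 b row(s) had no a match → kept, a columns NULL.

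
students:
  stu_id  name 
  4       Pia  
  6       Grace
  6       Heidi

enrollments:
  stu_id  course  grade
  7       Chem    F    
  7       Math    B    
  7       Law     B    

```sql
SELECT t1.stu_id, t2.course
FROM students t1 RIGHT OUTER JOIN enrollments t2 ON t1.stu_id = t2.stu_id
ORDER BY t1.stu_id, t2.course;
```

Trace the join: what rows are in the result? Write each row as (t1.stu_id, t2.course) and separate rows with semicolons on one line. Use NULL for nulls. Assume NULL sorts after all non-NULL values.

(NULL, Chem); (NULL, Law); (NULL, Math)

RIGHT JOIN keeps every row from `enrollments`; unmatched rows get NULL for `students`'s columns.
Matching on t1.stu_id = t2.stu_id.
- stu_id=4: no matching t2 row.
- stu_id=6: no matching t2 row.
- stu_id=6: no matching t2 row.
- 3 row(s) from t2 found no t1 partner → padded with NULL.
After projecting and ordering:
t1.stu_id | t2.course
NULL | Chem
NULL | Law
NULL | Math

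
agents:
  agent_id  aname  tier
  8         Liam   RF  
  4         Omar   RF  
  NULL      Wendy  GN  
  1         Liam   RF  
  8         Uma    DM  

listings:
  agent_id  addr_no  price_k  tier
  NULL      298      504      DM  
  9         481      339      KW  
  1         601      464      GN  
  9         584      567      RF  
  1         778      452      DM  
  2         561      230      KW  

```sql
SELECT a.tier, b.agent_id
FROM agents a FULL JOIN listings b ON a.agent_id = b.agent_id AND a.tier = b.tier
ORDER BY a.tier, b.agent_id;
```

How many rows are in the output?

FULL OUTER JOIN keeps every row from both sides; unmatched rows get NULL for the other side's columns.
Matching on a.agent_id = b.agent_id AND a.tier = b.tier. A NULL in a compared column never satisfies the condition.
- agent_id=8, tier=RF: no b row matches, row kept with b columns NULL.
- agent_id=4, tier=RF: no b row matches, row kept with b columns NULL.
- agent_id=NULL, tier=GN: no b row matches, row kept with b columns NULL.
- agent_id=1, tier=RF: no b row matches, row kept with b columns NULL.
- agent_id=8, tier=DM: no b row matches, row kept with b columns NULL.
- 6 row(s) from b found no a partner → padded with NULL.
Total: 0 matched + 11 padded = 11 rows.

11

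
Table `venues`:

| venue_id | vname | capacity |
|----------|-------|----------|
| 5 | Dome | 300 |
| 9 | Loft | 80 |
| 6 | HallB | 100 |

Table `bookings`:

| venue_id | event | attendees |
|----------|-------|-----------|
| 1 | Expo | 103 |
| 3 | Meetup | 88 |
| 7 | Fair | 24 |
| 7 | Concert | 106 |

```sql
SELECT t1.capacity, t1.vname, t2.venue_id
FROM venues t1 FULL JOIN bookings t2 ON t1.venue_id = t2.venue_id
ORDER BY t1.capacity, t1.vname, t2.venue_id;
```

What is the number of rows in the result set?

7

FULL OUTER JOIN keeps every row from both sides; unmatched rows get NULL for the other side's columns.
Matching on t1.venue_id = t2.venue_id.
Matched pairs: 0; unmatched t1 rows kept: 3; unmatched t2 rows kept: 4.
Total: 0 matched + 7 padded = 7 rows.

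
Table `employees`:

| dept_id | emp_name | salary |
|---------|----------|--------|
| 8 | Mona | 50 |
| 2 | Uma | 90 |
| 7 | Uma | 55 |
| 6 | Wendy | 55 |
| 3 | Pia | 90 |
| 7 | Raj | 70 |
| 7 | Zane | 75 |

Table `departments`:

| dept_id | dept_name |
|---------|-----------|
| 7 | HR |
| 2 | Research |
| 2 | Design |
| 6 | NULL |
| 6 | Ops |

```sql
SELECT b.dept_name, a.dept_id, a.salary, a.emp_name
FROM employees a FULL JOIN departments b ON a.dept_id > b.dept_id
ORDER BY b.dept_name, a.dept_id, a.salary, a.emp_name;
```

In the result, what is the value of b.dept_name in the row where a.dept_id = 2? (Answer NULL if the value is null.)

NULL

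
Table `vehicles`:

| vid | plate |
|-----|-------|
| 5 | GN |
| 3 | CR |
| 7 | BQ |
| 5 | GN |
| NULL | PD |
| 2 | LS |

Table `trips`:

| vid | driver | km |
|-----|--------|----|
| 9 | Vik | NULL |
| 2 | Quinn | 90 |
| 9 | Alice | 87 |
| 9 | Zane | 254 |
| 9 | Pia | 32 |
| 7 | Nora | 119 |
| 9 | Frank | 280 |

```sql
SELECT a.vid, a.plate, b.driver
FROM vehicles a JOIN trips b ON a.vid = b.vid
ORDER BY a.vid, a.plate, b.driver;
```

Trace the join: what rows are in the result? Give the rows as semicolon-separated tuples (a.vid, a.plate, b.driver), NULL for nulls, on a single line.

(2, LS, Quinn); (7, BQ, Nora)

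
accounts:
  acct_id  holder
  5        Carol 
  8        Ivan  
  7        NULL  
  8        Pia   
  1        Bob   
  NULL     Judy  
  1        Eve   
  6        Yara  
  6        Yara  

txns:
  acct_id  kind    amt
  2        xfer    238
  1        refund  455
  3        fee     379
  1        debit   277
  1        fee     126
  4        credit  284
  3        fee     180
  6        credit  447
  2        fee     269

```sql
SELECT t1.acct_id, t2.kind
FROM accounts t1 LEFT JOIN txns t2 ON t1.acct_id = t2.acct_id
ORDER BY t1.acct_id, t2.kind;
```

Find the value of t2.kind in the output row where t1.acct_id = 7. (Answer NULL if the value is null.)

NULL

LEFT JOIN keeps every row from `accounts`; unmatched rows get NULL for `txns`'s columns.
Matching on t1.acct_id = t2.acct_id. A NULL in a compared column never satisfies the condition.
- t1 (acct_id=5) has no partner → padded with NULL.
- t1 (acct_id=8) has no partner → padded with NULL.
- t1 (acct_id=7) has no partner → padded with NULL.
- t1 (acct_id=8) has no partner → padded with NULL.
- t1 (acct_id=1) pairs with 3 row(s) of t2.
- t1 (acct_id=NULL) has no partner → padded with NULL.
- t1 (acct_id=1) pairs with 3 row(s) of t2.
- t1 (acct_id=6) pairs with 1 row(s) of t2.
- t1 (acct_id=6) pairs with 1 row(s) of t2.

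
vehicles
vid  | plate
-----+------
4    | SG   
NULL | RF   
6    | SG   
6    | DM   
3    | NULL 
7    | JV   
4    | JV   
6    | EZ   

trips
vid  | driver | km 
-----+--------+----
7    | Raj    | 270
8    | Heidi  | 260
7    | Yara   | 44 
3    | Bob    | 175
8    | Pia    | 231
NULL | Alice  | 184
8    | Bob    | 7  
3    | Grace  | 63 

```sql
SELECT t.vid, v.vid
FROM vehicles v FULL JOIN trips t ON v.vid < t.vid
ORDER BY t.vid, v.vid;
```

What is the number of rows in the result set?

37

FULL OUTER JOIN keeps every row from both sides; unmatched rows get NULL for the other side's columns.
Matching on v.vid < t.vid. A NULL in a compared column never satisfies the condition.
Matched pairs: 33; unmatched v rows kept: 1; unmatched t rows kept: 3.
Total: 33 matched + 4 padded = 37 rows.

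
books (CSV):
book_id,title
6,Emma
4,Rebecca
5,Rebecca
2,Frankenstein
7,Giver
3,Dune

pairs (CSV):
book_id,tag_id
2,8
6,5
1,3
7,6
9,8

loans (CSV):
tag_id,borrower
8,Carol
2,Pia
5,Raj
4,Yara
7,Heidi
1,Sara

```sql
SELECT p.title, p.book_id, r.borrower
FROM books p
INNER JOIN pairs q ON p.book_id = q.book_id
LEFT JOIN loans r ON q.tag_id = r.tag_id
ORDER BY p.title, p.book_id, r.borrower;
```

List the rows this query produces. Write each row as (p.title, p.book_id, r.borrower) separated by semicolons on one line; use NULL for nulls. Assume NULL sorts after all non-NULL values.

(Emma, 6, Raj); (Frankenstein, 2, Carol); (Giver, 7, NULL)

Evaluate left to right. First `books p INNER JOIN pairs q` on book_id: 3 row(s).
Then LEFT JOIN `loans r` on tag_id: each of those 3 rows is kept; rows whose q.tag_id has no match in r get NULL for r's columns.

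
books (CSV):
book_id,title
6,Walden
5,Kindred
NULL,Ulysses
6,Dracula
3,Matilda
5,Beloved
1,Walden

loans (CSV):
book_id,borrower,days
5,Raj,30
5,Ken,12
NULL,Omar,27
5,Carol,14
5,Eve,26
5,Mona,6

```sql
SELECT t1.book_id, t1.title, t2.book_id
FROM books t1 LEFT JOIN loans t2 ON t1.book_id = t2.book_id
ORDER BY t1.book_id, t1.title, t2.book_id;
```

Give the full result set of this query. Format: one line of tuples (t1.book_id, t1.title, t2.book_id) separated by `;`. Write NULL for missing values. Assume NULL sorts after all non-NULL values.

(1, Walden, NULL); (3, Matilda, NULL); (5, Beloved, 5); (5, Beloved, 5); (5, Beloved, 5); (5, Beloved, 5); (5, Beloved, 5); (5, Kindred, 5); (5, Kindred, 5); (5, Kindred, 5); (5, Kindred, 5); (5, Kindred, 5); (6, Dracula, NULL); (6, Walden, NULL); (NULL, Ulysses, NULL)

LEFT JOIN keeps every row from `books`; unmatched rows get NULL for `loans`'s columns.
Matching on t1.book_id = t2.book_id. A NULL in a compared column never satisfies the condition.
- book_id=6: no t2 row matches, row kept with t2 columns NULL.
- book_id=5: 5 matching t2 row(s), so 5 row(s) emitted.
- book_id=NULL: no t2 row matches, row kept with t2 columns NULL.
- book_id=6: no t2 row matches, row kept with t2 columns NULL.
- book_id=3: no t2 row matches, row kept with t2 columns NULL.
- book_id=5: 5 matching t2 row(s), so 5 row(s) emitted.
- book_id=1: no t2 row matches, row kept with t2 columns NULL.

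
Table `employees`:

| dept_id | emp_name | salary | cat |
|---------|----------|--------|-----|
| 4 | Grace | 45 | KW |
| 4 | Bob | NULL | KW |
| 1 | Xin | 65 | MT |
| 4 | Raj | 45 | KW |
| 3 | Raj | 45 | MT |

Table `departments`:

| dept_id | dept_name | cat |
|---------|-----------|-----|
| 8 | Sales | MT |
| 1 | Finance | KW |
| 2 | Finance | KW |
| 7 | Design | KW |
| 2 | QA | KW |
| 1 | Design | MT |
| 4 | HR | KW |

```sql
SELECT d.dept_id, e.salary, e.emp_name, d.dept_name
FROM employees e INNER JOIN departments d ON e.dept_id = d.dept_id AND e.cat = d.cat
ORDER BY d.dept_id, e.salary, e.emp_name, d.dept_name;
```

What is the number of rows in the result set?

4

INNER JOIN keeps only pairs where the ON condition holds.
Matching on e.dept_id = d.dept_id AND e.cat = d.cat.
- e row (dept_id=4, cat=KW): matches 1 d row(s) → 1 output row(s).
- e row (dept_id=4, cat=KW): matches 1 d row(s) → 1 output row(s).
- e row (dept_id=1, cat=MT): matches 1 d row(s) → 1 output row(s).
- e row (dept_id=4, cat=KW): matches 1 d row(s) → 1 output row(s).
- e row (dept_id=3, cat=MT): no match → dropped.
Total: 4 rows.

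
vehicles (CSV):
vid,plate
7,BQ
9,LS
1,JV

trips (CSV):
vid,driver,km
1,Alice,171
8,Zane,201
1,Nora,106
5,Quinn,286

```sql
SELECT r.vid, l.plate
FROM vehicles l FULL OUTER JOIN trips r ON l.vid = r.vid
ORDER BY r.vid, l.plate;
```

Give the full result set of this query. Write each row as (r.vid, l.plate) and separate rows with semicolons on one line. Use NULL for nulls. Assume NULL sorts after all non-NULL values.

FULL OUTER JOIN keeps every row from both sides; unmatched rows get NULL for the other side's columns.
Matching on l.vid = r.vid.
Matched pairs: 2; unmatched l rows kept: 2; unmatched r rows kept: 2.

(1, JV); (1, JV); (5, NULL); (8, NULL); (NULL, BQ); (NULL, LS)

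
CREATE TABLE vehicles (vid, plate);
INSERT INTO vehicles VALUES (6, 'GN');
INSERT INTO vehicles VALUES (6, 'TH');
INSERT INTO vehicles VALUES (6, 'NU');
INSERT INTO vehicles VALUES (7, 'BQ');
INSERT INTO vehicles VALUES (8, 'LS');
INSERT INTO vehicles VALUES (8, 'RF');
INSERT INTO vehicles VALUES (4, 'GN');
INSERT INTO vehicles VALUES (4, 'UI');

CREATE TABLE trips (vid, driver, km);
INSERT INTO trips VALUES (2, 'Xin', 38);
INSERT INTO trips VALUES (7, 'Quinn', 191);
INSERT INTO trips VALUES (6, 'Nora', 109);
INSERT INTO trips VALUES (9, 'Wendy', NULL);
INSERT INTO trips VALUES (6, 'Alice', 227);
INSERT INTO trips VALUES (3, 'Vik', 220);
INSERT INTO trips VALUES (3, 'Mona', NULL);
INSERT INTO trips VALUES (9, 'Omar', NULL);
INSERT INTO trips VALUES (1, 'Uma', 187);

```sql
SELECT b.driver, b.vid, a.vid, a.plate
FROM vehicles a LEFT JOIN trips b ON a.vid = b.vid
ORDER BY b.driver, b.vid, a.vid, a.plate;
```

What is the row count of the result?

11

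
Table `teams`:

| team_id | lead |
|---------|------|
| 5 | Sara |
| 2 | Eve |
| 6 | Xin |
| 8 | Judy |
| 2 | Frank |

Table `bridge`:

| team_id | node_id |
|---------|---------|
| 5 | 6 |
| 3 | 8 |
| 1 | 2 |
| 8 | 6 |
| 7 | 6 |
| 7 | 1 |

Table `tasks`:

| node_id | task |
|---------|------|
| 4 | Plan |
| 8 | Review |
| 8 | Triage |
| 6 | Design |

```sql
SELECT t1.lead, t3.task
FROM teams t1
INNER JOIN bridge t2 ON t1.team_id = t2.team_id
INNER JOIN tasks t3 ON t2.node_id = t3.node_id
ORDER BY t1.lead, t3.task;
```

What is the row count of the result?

Evaluate left to right. First `teams t1 INNER JOIN bridge t2` on team_id: 2 row(s).
Then INNER JOIN `tasks t3` on node_id: keep only rows whose t2.node_id appears in t3.
Result: 2 row(s).

2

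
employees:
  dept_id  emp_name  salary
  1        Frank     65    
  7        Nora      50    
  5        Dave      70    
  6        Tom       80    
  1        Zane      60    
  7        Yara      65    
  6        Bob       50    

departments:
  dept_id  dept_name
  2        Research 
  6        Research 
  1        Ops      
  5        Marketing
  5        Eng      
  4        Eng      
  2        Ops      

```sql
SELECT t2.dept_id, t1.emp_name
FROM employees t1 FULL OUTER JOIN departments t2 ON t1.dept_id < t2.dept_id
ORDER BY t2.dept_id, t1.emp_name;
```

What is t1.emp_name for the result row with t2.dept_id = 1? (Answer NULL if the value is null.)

FULL OUTER JOIN keeps every row from both sides; unmatched rows get NULL for the other side's columns.
Matching on t1.dept_id < t2.dept_id.
Matched pairs: 13; unmatched t1 rows kept: 4; unmatched t2 rows kept: 1.

NULL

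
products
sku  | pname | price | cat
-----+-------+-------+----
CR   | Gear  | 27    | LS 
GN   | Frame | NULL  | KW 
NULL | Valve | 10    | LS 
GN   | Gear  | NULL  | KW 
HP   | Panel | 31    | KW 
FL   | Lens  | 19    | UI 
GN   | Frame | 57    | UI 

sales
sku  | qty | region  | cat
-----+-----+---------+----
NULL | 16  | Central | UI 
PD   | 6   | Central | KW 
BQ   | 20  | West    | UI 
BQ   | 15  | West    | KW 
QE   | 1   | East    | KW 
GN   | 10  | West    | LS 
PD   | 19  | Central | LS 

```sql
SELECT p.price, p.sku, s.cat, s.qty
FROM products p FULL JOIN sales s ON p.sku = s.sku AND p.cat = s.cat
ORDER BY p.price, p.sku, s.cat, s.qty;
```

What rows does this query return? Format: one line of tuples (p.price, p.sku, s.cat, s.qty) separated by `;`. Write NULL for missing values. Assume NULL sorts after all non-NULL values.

(10, NULL, NULL, NULL); (19, FL, NULL, NULL); (27, CR, NULL, NULL); (31, HP, NULL, NULL); (57, GN, NULL, NULL); (NULL, GN, NULL, NULL); (NULL, GN, NULL, NULL); (NULL, NULL, KW, 1); (NULL, NULL, KW, 6); (NULL, NULL, KW, 15); (NULL, NULL, LS, 10); (NULL, NULL, LS, 19); (NULL, NULL, UI, 16); (NULL, NULL, UI, 20)

FULL OUTER JOIN keeps every row from both sides; unmatched rows get NULL for the other side's columns.
Matching on p.sku = s.sku AND p.cat = s.cat. A NULL in a compared column never satisfies the condition.
Matched pairs: 0; unmatched p rows kept: 7; unmatched s rows kept: 7.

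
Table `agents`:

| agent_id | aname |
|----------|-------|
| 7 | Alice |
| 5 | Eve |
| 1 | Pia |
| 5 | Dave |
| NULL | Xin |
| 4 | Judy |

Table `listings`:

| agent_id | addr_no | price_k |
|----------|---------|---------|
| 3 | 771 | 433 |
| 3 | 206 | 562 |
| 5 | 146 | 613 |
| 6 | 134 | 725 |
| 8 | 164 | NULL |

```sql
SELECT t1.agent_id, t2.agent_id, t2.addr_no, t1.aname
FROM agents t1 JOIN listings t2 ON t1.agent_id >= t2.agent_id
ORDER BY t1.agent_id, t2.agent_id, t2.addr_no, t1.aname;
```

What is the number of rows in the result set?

12

INNER JOIN keeps only pairs where the ON condition holds.
Matching on t1.agent_id >= t2.agent_id. A NULL in a compared column never satisfies the condition.
- t1 row (agent_id=7): matches 4 t2 row(s) → 4 output row(s).
- t1 row (agent_id=5): matches 3 t2 row(s) → 3 output row(s).
- t1 row (agent_id=1): no match → dropped.
- t1 row (agent_id=5): matches 3 t2 row(s) → 3 output row(s).
- t1 row (agent_id=NULL): no match → dropped.
- t1 row (agent_id=4): matches 2 t2 row(s) → 2 output row(s).
Total: 12 rows.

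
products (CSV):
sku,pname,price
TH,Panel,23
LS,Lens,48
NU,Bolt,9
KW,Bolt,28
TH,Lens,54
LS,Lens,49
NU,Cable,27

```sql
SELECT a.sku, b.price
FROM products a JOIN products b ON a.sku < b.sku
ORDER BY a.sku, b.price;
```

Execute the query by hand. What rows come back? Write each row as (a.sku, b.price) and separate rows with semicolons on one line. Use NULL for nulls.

(KW, 9); (KW, 23); (KW, 27); (KW, 48); (KW, 49); (KW, 54); (LS, 9); (LS, 9); (LS, 23); (LS, 23); (LS, 27); (LS, 27); (LS, 54); (LS, 54); (NU, 23); (NU, 23); (NU, 54); (NU, 54)

INNER JOIN keeps only pairs where the ON condition holds.
Matching on a.sku < b.sku.
Matched pairs: 18.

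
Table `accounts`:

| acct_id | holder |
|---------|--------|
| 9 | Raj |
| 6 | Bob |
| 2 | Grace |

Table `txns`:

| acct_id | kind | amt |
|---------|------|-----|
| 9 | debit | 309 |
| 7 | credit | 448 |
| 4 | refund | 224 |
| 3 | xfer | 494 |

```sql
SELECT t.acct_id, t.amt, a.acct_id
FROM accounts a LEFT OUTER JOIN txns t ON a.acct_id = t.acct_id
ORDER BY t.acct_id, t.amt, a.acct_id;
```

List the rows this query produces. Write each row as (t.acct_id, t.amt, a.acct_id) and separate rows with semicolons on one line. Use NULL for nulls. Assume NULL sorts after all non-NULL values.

(9, 309, 9); (NULL, NULL, 2); (NULL, NULL, 6)

LEFT JOIN keeps every row from `accounts`; unmatched rows get NULL for `txns`'s columns.
Matching on a.acct_id = t.acct_id.
Matched pairs: 1; unmatched a rows kept: 2.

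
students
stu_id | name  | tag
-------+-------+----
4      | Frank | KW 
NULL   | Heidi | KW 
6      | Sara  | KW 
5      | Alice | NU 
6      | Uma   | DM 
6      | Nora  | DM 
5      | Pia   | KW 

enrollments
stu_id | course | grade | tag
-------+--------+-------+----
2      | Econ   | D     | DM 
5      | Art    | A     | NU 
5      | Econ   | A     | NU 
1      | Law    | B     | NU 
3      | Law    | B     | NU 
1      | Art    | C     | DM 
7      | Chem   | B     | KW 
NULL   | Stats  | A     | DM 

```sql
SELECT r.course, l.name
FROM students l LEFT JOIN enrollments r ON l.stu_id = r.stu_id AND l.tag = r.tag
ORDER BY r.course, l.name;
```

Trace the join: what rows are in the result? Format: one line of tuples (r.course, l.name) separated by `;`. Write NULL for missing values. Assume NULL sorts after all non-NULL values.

(Art, Alice); (Econ, Alice); (NULL, Frank); (NULL, Heidi); (NULL, Nora); (NULL, Pia); (NULL, Sara); (NULL, Uma)

LEFT JOIN keeps every row from `students`; unmatched rows get NULL for `enrollments`'s columns.
Matching on l.stu_id = r.stu_id AND l.tag = r.tag. A NULL in a compared column never satisfies the condition.
Matched pairs: 2; unmatched l rows kept: 6.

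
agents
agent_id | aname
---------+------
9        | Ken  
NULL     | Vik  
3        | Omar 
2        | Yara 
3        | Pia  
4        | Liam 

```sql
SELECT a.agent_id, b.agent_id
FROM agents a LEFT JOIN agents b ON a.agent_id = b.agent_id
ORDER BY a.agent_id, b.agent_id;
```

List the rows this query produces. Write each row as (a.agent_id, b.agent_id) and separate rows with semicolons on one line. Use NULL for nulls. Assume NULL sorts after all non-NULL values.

(2, 2); (3, 3); (3, 3); (3, 3); (3, 3); (4, 4); (9, 9); (NULL, NULL)

LEFT JOIN keeps every row from `agents a`; unmatched rows get NULL for `agents b`'s columns.
Matching on a.agent_id = b.agent_id. A NULL in a compared column never satisfies the condition.
- a (agent_id=9) pairs with 1 row(s) of b.
- a (agent_id=NULL) has no partner → padded with NULL.
- a (agent_id=3) pairs with 2 row(s) of b.
- a (agent_id=2) pairs with 1 row(s) of b.
- a (agent_id=3) pairs with 2 row(s) of b.
- a (agent_id=4) pairs with 1 row(s) of b.
After projecting and ordering:
a.agent_id | b.agent_id
2 | 2
3 | 3
3 | 3
3 | 3
3 | 3
4 | 4
9 | 9
NULL | NULL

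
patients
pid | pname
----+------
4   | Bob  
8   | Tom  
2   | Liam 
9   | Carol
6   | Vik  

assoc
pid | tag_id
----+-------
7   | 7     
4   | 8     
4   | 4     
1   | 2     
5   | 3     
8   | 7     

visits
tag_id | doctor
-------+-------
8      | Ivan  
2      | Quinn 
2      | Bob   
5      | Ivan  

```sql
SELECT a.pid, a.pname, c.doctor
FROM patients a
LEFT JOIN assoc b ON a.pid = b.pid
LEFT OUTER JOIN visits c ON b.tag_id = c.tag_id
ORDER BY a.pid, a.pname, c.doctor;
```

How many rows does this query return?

6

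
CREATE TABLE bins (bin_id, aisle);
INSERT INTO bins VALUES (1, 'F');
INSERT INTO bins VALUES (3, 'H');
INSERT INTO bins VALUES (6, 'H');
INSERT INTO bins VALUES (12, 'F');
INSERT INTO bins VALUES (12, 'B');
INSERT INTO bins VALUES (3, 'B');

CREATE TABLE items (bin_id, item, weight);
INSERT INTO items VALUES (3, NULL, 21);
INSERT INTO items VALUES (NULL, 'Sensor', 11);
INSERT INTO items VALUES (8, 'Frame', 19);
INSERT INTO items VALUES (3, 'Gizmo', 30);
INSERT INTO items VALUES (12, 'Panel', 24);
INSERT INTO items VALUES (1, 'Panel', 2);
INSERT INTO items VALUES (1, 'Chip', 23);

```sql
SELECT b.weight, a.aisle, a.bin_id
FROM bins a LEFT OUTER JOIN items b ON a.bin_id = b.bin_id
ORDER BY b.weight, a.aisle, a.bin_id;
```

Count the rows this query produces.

LEFT JOIN keeps every row from `bins`; unmatched rows get NULL for `items`'s columns.
Matching on a.bin_id = b.bin_id. A NULL in a compared column never satisfies the condition.
Matched pairs: 8; unmatched a rows kept: 1.
Total: 8 matched + 1 padded = 9 rows.

9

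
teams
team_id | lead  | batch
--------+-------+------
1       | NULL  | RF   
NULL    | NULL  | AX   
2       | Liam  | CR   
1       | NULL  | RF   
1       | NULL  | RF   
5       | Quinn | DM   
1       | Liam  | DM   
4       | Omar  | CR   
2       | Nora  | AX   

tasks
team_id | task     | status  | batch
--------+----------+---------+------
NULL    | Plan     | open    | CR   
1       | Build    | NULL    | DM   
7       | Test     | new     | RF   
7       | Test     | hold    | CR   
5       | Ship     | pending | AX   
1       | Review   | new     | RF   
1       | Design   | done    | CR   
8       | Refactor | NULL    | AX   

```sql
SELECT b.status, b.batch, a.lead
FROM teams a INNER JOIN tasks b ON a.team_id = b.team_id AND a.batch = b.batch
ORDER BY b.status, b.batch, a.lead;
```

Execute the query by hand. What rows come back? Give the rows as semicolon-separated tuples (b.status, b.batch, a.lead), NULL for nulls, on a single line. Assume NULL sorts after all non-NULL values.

INNER JOIN keeps only pairs where the ON condition holds.
Matching on a.team_id = b.team_id AND a.batch = b.batch. A NULL in a compared column never satisfies the condition.
- a row (team_id=1, batch=RF): matches 1 b row(s) → 1 output row(s).
- a row (team_id=NULL, batch=AX): no match → dropped.
- a row (team_id=2, batch=CR): no match → dropped.
- a row (team_id=1, batch=RF): matches 1 b row(s) → 1 output row(s).
- a row (team_id=1, batch=RF): matches 1 b row(s) → 1 output row(s).
- a row (team_id=5, batch=DM): no match → dropped.
- a row (team_id=1, batch=DM): matches 1 b row(s) → 1 output row(s).
- a row (team_id=4, batch=CR): no match → dropped.
- a row (team_id=2, batch=AX): no match → dropped.
After projecting and ordering:
b.status | b.batch | a.lead
new | RF | NULL
new | RF | NULL
new | RF | NULL
NULL | DM | Liam

(new, RF, NULL); (new, RF, NULL); (new, RF, NULL); (NULL, DM, Liam)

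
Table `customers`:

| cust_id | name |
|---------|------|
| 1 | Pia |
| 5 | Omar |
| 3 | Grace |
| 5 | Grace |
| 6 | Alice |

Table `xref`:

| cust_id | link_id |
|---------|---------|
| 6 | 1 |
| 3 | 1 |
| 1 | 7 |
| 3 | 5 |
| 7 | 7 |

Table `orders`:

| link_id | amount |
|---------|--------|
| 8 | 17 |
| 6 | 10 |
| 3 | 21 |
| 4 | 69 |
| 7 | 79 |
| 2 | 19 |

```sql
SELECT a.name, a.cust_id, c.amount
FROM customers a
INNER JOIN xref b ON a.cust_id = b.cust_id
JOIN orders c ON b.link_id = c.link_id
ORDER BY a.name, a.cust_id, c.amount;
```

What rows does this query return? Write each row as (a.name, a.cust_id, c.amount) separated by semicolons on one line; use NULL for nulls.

(Pia, 1, 79)

Joins associate left-to-right: customers INNER JOIN xref on cust_id gives 4 intermediate row(s).
Then INNER JOIN `orders c` on link_id: keep only rows whose b.link_id appears in c.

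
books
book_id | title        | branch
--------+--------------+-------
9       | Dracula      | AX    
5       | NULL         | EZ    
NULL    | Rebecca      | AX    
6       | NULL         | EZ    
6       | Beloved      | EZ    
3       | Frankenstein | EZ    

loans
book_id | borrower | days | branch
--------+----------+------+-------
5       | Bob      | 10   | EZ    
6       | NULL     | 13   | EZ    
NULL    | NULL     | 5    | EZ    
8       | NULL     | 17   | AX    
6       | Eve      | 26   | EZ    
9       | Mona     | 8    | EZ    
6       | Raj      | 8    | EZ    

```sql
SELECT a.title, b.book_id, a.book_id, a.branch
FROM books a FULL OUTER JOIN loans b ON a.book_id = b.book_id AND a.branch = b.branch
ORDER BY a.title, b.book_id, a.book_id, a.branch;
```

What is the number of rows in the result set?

13

FULL OUTER JOIN keeps every row from both sides; unmatched rows get NULL for the other side's columns.
Matching on a.book_id = b.book_id AND a.branch = b.branch. A NULL in a compared column never satisfies the condition.
- a (book_id=9, branch=AX) has no partner → padded with NULL.
- a (book_id=5, branch=EZ) pairs with 1 row(s) of b.
- a (book_id=NULL, branch=AX) has no partner → padded with NULL.
- a (book_id=6, branch=EZ) pairs with 3 row(s) of b.
- a (book_id=6, branch=EZ) pairs with 3 row(s) of b.
- a (book_id=3, branch=EZ) has no partner → padded with NULL.
- 3 b row(s) had no a match → kept, a columns NULL.
Total: 7 matched + 6 padded = 13 rows.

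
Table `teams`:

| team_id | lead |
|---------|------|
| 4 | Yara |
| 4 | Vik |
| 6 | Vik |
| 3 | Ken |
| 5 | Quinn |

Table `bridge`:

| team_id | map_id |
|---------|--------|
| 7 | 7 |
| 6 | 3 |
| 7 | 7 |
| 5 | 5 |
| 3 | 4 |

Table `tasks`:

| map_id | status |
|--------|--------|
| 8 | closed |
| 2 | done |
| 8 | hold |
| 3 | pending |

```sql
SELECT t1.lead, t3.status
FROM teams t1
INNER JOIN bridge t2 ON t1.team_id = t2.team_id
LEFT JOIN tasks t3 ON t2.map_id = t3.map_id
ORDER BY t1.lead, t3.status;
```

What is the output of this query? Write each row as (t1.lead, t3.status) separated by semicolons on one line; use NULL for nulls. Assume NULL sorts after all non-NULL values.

Step 1 — t1 INNER JOIN t2 on team_id → 3 row(s).
Then LEFT JOIN `tasks t3` on map_id: each of those 3 rows is kept; rows whose t2.map_id has no match in t3 get NULL for t3's columns.

(Ken, NULL); (Quinn, NULL); (Vik, pending)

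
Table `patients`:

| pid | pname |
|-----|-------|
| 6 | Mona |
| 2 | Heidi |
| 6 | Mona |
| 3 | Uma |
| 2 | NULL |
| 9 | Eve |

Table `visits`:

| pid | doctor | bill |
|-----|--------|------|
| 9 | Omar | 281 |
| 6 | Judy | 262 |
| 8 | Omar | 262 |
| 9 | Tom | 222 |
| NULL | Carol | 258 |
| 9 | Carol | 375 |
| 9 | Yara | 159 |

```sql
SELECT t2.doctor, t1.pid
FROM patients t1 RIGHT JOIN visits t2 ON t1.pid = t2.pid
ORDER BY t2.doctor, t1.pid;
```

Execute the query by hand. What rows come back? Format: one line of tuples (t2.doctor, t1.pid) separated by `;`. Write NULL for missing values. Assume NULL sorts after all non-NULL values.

(Carol, 9); (Carol, NULL); (Judy, 6); (Judy, 6); (Omar, 9); (Omar, NULL); (Tom, 9); (Yara, 9)

RIGHT JOIN keeps every row from `visits`; unmatched rows get NULL for `patients`'s columns.
Matching on t1.pid = t2.pid. A NULL in a compared column never satisfies the condition.
- pid=6: 1 matching t2 row(s), so 1 row(s) emitted.
- pid=2: no matching t2 row.
- pid=6: 1 matching t2 row(s), so 1 row(s) emitted.
- pid=3: no matching t2 row.
- pid=2: no matching t2 row.
- pid=9: 4 matching t2 row(s), so 4 row(s) emitted.
- plus 2 unmatched t2 row(s), each kept with NULL t1 columns.
After projecting and ordering:
t2.doctor | t1.pid
Carol | 9
Carol | NULL
Judy | 6
Judy | 6
Omar | 9
Omar | NULL
Tom | 9
Yara | 9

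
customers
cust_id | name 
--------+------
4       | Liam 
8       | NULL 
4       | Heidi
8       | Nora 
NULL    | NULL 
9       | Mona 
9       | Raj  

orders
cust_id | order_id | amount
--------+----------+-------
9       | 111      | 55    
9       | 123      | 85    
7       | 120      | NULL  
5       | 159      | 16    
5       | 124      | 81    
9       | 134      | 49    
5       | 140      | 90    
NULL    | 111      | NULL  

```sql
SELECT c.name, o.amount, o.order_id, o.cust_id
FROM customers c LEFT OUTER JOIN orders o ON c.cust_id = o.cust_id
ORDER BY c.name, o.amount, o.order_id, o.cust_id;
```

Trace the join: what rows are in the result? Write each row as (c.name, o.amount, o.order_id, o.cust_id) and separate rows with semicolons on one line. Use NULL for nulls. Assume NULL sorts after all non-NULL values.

LEFT JOIN keeps every row from `customers`; unmatched rows get NULL for `orders`'s columns.
Matching on c.cust_id = o.cust_id. A NULL in a compared column never satisfies the condition.
Matched pairs: 6; unmatched c rows kept: 5.

(Heidi, NULL, NULL, NULL); (Liam, NULL, NULL, NULL); (Mona, 49, 134, 9); (Mona, 55, 111, 9); (Mona, 85, 123, 9); (Nora, NULL, NULL, NULL); (Raj, 49, 134, 9); (Raj, 55, 111, 9); (Raj, 85, 123, 9); (NULL, NULL, NULL, NULL); (NULL, NULL, NULL, NULL)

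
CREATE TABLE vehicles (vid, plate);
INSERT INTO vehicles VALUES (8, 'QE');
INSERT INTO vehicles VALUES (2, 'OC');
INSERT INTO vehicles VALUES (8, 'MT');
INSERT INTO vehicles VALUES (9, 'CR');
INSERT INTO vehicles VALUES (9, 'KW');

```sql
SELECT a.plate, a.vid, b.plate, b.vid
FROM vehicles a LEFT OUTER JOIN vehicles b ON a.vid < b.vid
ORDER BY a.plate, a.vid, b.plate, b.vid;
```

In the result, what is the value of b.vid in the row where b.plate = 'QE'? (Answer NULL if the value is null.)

8

LEFT JOIN keeps every row from `vehicles a`; unmatched rows get NULL for `vehicles b`'s columns.
Matching on a.vid < b.vid.
Matched pairs: 8; unmatched a rows kept: 2.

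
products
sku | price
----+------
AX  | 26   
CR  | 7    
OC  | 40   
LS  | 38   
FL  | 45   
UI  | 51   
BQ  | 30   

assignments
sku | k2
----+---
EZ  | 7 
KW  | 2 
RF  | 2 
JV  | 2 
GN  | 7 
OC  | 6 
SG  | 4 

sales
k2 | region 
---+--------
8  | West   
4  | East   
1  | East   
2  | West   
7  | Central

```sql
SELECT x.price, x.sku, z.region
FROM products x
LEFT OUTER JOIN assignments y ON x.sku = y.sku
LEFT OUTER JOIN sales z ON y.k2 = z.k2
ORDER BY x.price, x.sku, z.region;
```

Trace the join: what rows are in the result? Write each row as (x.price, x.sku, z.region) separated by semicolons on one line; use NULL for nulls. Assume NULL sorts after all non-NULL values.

Step 1 — x LEFT JOIN y on sku → 7 row(s).
Then LEFT JOIN `sales z` on k2: each of those 7 rows is kept; rows whose y.k2 has no match in z get NULL for z's columns.

(7, CR, NULL); (26, AX, NULL); (30, BQ, NULL); (38, LS, NULL); (40, OC, NULL); (45, FL, NULL); (51, UI, NULL)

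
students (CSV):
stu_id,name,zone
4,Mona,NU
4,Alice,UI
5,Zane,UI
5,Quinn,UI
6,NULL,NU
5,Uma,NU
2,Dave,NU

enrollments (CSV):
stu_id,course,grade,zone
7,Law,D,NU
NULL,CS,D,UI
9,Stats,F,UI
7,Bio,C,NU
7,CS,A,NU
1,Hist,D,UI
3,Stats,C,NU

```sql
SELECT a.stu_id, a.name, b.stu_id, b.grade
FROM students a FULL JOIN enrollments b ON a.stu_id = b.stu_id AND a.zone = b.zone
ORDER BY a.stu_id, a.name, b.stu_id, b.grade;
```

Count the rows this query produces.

FULL OUTER JOIN keeps every row from both sides; unmatched rows get NULL for the other side's columns.
Matching on a.stu_id = b.stu_id AND a.zone = b.zone. A NULL in a compared column never satisfies the condition.
Matched pairs: 0; unmatched a rows kept: 7; unmatched b rows kept: 7.
Total: 0 matched + 14 padded = 14 rows.

14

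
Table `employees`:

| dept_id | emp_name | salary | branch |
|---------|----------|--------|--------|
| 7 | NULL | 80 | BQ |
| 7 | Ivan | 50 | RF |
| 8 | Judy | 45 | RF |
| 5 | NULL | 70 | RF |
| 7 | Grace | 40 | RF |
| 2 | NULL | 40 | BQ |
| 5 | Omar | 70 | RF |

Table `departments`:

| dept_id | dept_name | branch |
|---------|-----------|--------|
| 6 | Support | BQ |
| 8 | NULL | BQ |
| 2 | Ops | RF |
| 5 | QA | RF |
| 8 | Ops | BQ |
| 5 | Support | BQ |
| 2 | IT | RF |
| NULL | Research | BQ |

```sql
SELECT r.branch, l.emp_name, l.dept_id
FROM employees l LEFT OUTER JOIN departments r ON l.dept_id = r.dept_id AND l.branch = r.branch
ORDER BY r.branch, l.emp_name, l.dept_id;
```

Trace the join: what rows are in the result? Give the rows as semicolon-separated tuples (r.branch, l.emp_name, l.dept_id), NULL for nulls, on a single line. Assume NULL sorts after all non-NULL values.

(RF, Omar, 5); (RF, NULL, 5); (NULL, Grace, 7); (NULL, Ivan, 7); (NULL, Judy, 8); (NULL, NULL, 2); (NULL, NULL, 7)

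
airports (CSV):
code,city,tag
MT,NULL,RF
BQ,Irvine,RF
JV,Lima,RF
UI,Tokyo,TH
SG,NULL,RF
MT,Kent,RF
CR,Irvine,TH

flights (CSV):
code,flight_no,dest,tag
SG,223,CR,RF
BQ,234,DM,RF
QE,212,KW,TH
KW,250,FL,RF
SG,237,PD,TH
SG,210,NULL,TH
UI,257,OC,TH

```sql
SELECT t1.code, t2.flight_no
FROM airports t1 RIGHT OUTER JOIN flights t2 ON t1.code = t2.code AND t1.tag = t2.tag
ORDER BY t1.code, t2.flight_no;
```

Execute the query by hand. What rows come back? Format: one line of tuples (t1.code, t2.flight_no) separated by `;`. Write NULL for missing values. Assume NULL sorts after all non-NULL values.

RIGHT JOIN keeps every row from `flights`; unmatched rows get NULL for `airports`'s columns.
Matching on t1.code = t2.code AND t1.tag = t2.tag.
- t1 row (code=MT, tag=RF): no match.
- t1 row (code=BQ, tag=RF): matches 1 t2 row(s) → 1 output row(s).
- t1 row (code=JV, tag=RF): no match.
- t1 row (code=UI, tag=TH): matches 1 t2 row(s) → 1 output row(s).
- t1 row (code=SG, tag=RF): matches 1 t2 row(s) → 1 output row(s).
- t1 row (code=MT, tag=RF): no match.
- t1 row (code=CR, tag=TH): no match.
- 4 row(s) from t2 found no t1 partner → padded with NULL.
After projecting and ordering:
t1.code | t2.flight_no
BQ | 234
SG | 223
UI | 257
NULL | 210
NULL | 212
NULL | 237
NULL | 250

(BQ, 234); (SG, 223); (UI, 257); (NULL, 210); (NULL, 212); (NULL, 237); (NULL, 250)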